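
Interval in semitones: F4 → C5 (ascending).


Reasoning:
Absolute semitone position = octave×12 + chromatic position
F4: 4×12 + 5 = 53
C5: 5×12 + 0 = 60
Difference = 60 - 53 = 7
= 7 semitones


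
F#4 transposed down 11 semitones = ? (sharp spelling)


Let's work it out.
F#4: chromatic position 6 in octave 4 → absolute = 4×12 + 6 = 54
Transpose down 11: 54 - 11 = 43
43 = 3×12 + 7 → G in octave 3
Result = G3


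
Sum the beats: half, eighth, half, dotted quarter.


Let's work it out.
Beat values:
  half = 2 beats
  eighth = 0.5 beats
  half = 2 beats
  dotted quarter = 1.5 beats
Sum = 2 + 0.5 + 2 + 1.5
= 6 beats


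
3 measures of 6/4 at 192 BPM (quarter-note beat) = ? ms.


Quarter-note beat duration = 60000 / 192 ms
Beats per measure (6/4) = 6
One measure = 6 × 60000 / 192 = 360000 / 192 ms
3 measures = 3 × 360000 / 192 = 1080000 / 192
= 5625.0 ms


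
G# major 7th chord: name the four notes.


Major 7th chord = root + major 3rd + perfect 5th + major 7th
Seventh chords stack in thirds, so the letter names are G-B-D-F
Root: G#
Major 3rd above G#: B#
Perfect 5th above G#: D#
Major 7th above G#: F##
Chord = G# B# D# F##


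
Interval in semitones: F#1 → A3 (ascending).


Reasoning:
Absolute semitone position = octave×12 + chromatic position
F#1: 1×12 + 6 = 18
A3: 3×12 + 9 = 45
Difference = 45 - 18 = 27
= 27 semitones


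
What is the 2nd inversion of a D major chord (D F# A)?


Reasoning:
Root position: D F# A
2nd inversion: move root and 3rd up an octave
Bass note: A
Notes (bottom to top) = A D F#


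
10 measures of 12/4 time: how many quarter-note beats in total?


Solution.
Time signature 12/4: the bottom number 4 means the quarter note gets one count
The top number 12 means 12 quarter-note beats per measure
Total = 12 × 10 measures
= 120 quarter-note beats


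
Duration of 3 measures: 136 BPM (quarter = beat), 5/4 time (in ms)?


Quarter-note beat duration = 60000 / 136 ms
Beats per measure (5/4) = 5
One measure = 5 × 60000 / 136 = 300000 / 136 ms
3 measures = 3 × 300000 / 136 = 900000 / 136
= 6617.6 ms


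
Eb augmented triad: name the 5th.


Augmented triad = root + major 3rd (4 semitones) + augmented 5th (8 semitones)
A triad on Eb stacks thirds, so the chord tones use letter names E-G-B
Root: Eb
Major 3rd above Eb: G
Augmented 5th above Eb: B
The 5th = B


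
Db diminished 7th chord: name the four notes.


Solution.
Diminished 7th chord = root + minor 3rd + diminished 5th + diminished 7th
Seventh chords stack in thirds, so the letter names are D-F-A-C
Root: Db
Minor 3rd above Db: Fb
Diminished 5th above Db: Abb
Diminished 7th above Db: Cbb
Chord = Db Fb Abb Cbb


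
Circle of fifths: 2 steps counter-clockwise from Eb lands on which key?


Solution.
Each counter-clockwise step moves down a perfect 5th (= up a perfect 4th)
From Eb: Eb → Ab → Db
= Db


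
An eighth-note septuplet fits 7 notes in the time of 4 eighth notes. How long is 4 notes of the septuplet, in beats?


Working:
Septuplet: 7 notes occupy the space of 4 eighth notes
Space = 4 × 1/2 = 2 beats
Each septuplet note = 2 / 7 = 2/7 beats
4 notes = 4 × 2/7 = 8/7
= 8/7 beats


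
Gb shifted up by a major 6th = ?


major 6th: 6 letter names, 9 semitones
Letter: G + 5 → E
Pitch: Gb + 9 semitones, spelled as an E → Eb
= Eb


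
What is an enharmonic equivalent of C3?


Solution.
Enharmonic notes sound the same pitch but are spelled with different letter names
C and Dbb name the same pitch class
= Dbb3


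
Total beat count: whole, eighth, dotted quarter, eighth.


Step by step:
Beat values:
  whole = 4 beats
  eighth = 0.5 beats
  dotted quarter = 1.5 beats
  eighth = 0.5 beats
Sum = 4 + 0.5 + 1.5 + 0.5
= 6.5 beats


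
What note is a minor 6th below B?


Let's work it out.
A 6th spans 6 letter names, so from B we land on D
A minor 6th = 8 semitones below B
Spell D at that pitch: D#
= D#


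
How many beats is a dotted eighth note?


Reasoning:
Base eighth note = 1/2 beats
Dot 1 adds half the previous value: +1/4
One dotted eighth = 1/2 + 1/4 = 3/4
= 3/4 beats


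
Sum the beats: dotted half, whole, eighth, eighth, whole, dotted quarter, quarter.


Step by step:
Beat values:
  dotted half = 3 beats
  whole = 4 beats
  eighth = 0.5 beats
  eighth = 0.5 beats
  whole = 4 beats
  dotted quarter = 1.5 beats
  quarter = 1 beat
Sum = 3 + 4 + 0.5 + 0.5 + 4 + 1.5 + 1
= 14.5 beats


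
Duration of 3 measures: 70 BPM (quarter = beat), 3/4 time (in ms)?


Let's work it out.
Quarter-note beat duration = 60000 / 70 ms
Beats per measure (3/4) = 3
One measure = 3 × 60000 / 70 = 180000 / 70 ms
3 measures = 3 × 180000 / 70 = 540000 / 70
= 7714.3 ms


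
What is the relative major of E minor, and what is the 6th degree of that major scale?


Step by step:
The relative major shares the key signature and is a minor 3rd above the minor tonic
A minor 3rd above E is G
→ relative major of E minor is G major
G major scale: G A B C D E F#
= G major; 6th degree = E


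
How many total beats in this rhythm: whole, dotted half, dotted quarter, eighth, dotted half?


Beat values:
  whole = 4 beats
  dotted half = 3 beats
  dotted quarter = 1.5 beats
  eighth = 0.5 beats
  dotted half = 3 beats
Sum = 4 + 3 + 1.5 + 0.5 + 3
= 12 beats


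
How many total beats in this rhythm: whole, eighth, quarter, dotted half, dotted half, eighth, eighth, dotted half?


Beat values:
  whole = 4 beats
  eighth = 0.5 beats
  quarter = 1 beat
  dotted half = 3 beats
  dotted half = 3 beats
  eighth = 0.5 beats
  eighth = 0.5 beats
  dotted half = 3 beats
Sum = 4 + 0.5 + 1 + 3 + 3 + 0.5 + 0.5 + 3
= 15.5 beats


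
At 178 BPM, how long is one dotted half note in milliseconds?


One quarter-note beat = 60000 / BPM = 60000 / 178 ms
Dotted half note = 3 × quarter note
Duration = 3 × 60000 / 178 = 180000 / 178
= 1011.2 ms


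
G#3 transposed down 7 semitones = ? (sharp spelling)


Working:
G#3: chromatic position 8 in octave 3 → absolute = 3×12 + 8 = 44
Transpose down 7: 44 - 7 = 37
37 = 3×12 + 1 → C# in octave 3
Result = C#3


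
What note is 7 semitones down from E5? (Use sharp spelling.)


Working:
E5: chromatic position 4 in octave 5 → absolute = 5×12 + 4 = 64
Transpose down 7: 64 - 7 = 57
57 = 4×12 + 9 → A in octave 4
Result = A4


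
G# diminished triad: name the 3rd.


Solution.
Diminished triad = root + minor 3rd (3 semitones) + diminished 5th (6 semitones)
A triad on G# stacks thirds, so the chord tones use letter names G-B-D
Root: G#
Minor 3rd above G#: B
Diminished 5th above G#: D
The 3rd = B


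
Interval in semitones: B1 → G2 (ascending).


Absolute semitone position = octave×12 + chromatic position
B1: 1×12 + 11 = 23
G2: 2×12 + 7 = 31
Difference = 31 - 23 = 8
= 8 semitones


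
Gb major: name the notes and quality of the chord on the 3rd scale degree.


Gb major scale: Gb Ab Bb Cb Db Eb F
Diatonic triad on degree 3 stacks scale notes 3, 5, 7: Bb Db F
Bb→Db = 3 semitones; Bb→F = 7 semitones → minor triad
= Bb Db F (minor)


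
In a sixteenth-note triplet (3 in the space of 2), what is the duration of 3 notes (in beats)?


Triplet: 3 notes occupy the space of 2 sixteenth notes
Space = 2 × 1/4 = 1/2 beats
Each triplet note = 1/2 / 3 = 1/6 beats
3 notes = 3 × 1/6 = 1/2
= 1/2 beats


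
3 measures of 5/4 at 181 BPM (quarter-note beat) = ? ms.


Step by step:
Quarter-note beat duration = 60000 / 181 ms
Beats per measure (5/4) = 5
One measure = 5 × 60000 / 181 = 300000 / 181 ms
3 measures = 3 × 300000 / 181 = 900000 / 181
= 4972.4 ms


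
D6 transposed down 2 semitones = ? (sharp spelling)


D6: chromatic position 2 in octave 6 → absolute = 6×12 + 2 = 74
Transpose down 2: 74 - 2 = 72
72 = 6×12 + 0 → C in octave 6
Result = C6


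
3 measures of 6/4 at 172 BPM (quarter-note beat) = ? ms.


Quarter-note beat duration = 60000 / 172 ms
Beats per measure (6/4) = 6
One measure = 6 × 60000 / 172 = 360000 / 172 ms
3 measures = 3 × 360000 / 172 = 1080000 / 172
= 6279.1 ms


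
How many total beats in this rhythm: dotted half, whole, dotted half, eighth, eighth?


Beat values:
  dotted half = 3 beats
  whole = 4 beats
  dotted half = 3 beats
  eighth = 0.5 beats
  eighth = 0.5 beats
Sum = 3 + 4 + 3 + 0.5 + 0.5
= 11 beats


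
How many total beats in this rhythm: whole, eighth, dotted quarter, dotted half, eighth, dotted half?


Beat values:
  whole = 4 beats
  eighth = 0.5 beats
  dotted quarter = 1.5 beats
  dotted half = 3 beats
  eighth = 0.5 beats
  dotted half = 3 beats
Sum = 4 + 0.5 + 1.5 + 3 + 0.5 + 3
= 12.5 beats


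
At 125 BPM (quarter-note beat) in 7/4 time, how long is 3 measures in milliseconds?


Quarter-note beat duration = 60000 / 125 ms
Beats per measure (7/4) = 7
One measure = 7 × 60000 / 125 = 420000 / 125 ms
3 measures = 3 × 420000 / 125 = 1260000 / 125
= 10080.0 ms


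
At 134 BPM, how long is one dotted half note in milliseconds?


Working:
One quarter-note beat = 60000 / BPM = 60000 / 134 ms
Dotted half note = 3 × quarter note
Duration = 3 × 60000 / 134 = 180000 / 134
= 1343.3 ms


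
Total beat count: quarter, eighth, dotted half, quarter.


Step by step:
Beat values:
  quarter = 1 beat
  eighth = 0.5 beats
  dotted half = 3 beats
  quarter = 1 beat
Sum = 1 + 0.5 + 3 + 1
= 5.5 beats


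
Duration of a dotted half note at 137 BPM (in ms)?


One quarter-note beat = 60000 / BPM = 60000 / 137 ms
Dotted half note = 3 × quarter note
Duration = 3 × 60000 / 137 = 180000 / 137
= 1313.9 ms


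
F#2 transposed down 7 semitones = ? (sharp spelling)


F#2: chromatic position 6 in octave 2 → absolute = 2×12 + 6 = 30
Transpose down 7: 30 - 7 = 23
23 = 1×12 + 11 → B in octave 1
Result = B1


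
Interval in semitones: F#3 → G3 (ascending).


Absolute semitone position = octave×12 + chromatic position
F#3: 3×12 + 6 = 42
G3: 3×12 + 7 = 43
Difference = 43 - 42 = 1
= 1 semitone


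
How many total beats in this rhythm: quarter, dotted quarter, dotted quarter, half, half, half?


Beat values:
  quarter = 1 beat
  dotted quarter = 1.5 beats
  dotted quarter = 1.5 beats
  half = 2 beats
  half = 2 beats
  half = 2 beats
Sum = 1 + 1.5 + 1.5 + 2 + 2 + 2
= 10 beats


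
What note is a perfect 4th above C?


Working:
A 4th spans 4 letter names, so from C we land on F
A perfect 4th = 5 semitones above C
Spell F at that pitch: F
= F


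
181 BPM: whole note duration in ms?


Solution.
One quarter-note beat = 60000 / BPM = 60000 / 181 ms
Whole note = 4 × quarter note
Duration = 4 × 60000 / 181 = 240000 / 181
= 1326.0 ms


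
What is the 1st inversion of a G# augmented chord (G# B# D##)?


Working:
Root position: G# B# D##
1st inversion: move root up an octave
Bass note: B#
Notes (bottom to top) = B# D## G#


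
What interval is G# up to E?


Solution.
Letter names: G → E spans 6 letter names → a 6th
Semitones: G# → E = 8 half-steps
A 6th of 8 semitones is a minor 6th
= minor 6th


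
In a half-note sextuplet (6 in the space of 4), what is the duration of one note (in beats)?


Solution.
Sextuplet: 6 notes occupy the space of 4 half notes
Space = 4 × 2 = 8 beats
Each sextuplet note = 8 / 6 = 4/3 beats
= 4/3 beats


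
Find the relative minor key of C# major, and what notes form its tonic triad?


Solution.
The relative minor shares the major's key signature and starts on its 6th degree
6th degree = a major 6th above the tonic; a major 6th above C# is A#
→ relative minor of C# major is A# minor
Tonic triad of A# minor = root + minor 3rd + perfect 5th = A# C# E#
= A# minor; triad = A# C# E#


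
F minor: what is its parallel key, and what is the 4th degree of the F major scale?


Parallel keys share the same tonic but differ in mode
F minor → parallel is F major
F major scale: F G A Bb C D E
= F major; 4th degree = Bb


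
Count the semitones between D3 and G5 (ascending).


Step by step:
Absolute semitone position = octave×12 + chromatic position
D3: 3×12 + 2 = 38
G5: 5×12 + 7 = 67
Difference = 67 - 38 = 29
= 29 semitones


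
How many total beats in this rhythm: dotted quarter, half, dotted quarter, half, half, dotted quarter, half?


Step by step:
Beat values:
  dotted quarter = 1.5 beats
  half = 2 beats
  dotted quarter = 1.5 beats
  half = 2 beats
  half = 2 beats
  dotted quarter = 1.5 beats
  half = 2 beats
Sum = 1.5 + 2 + 1.5 + 2 + 2 + 1.5 + 2
= 12.5 beats


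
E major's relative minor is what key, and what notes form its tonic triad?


Working:
The relative minor shares the major's key signature and starts on its 6th degree
6th degree = a major 6th above the tonic; a major 6th above E is C#
→ relative minor of E major is C# minor
Tonic triad of C# minor = root + minor 3rd + perfect 5th = C# E G#
= C# minor; triad = C# E G#


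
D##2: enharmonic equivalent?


Working:
Enharmonic notes sound the same pitch but are spelled with different letter names
D## and E name the same pitch class
= E2


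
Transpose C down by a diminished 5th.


Solution.
diminished 5th: 5 letter names, 6 semitones
Letter: C - 4 → F
Pitch: C - 6 semitones, spelled as an F → F#
= F#


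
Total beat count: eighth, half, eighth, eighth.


Reasoning:
Beat values:
  eighth = 0.5 beats
  half = 2 beats
  eighth = 0.5 beats
  eighth = 0.5 beats
Sum = 0.5 + 2 + 0.5 + 0.5
= 3.5 beats


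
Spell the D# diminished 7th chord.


Let's work it out.
Diminished 7th chord = root + minor 3rd + diminished 5th + diminished 7th
Seventh chords stack in thirds, so the letter names are D-F-A-C
Root: D#
Minor 3rd above D#: F#
Diminished 5th above D#: A
Diminished 7th above D#: C
Chord = D# F# A C


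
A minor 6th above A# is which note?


Solution.
A 6th spans 6 letter names, so from A we land on F
A minor 6th = 8 semitones above A#
Spell F at that pitch: F#
= F#


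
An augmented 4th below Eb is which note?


Reasoning:
A 4th spans 4 letter names, so from E we land on B
An augmented 4th = 6 semitones below Eb
Spell B at that pitch: Bbb
= Bbb


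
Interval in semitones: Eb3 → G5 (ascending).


Reasoning:
Absolute semitone position = octave×12 + chromatic position
Eb3: 3×12 + 3 = 39
G5: 5×12 + 7 = 67
Difference = 67 - 39 = 28
= 28 semitones


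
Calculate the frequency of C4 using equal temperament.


f = 440 × 2^(n/12) where n = semitones from A4
C4: -9 semitones from A4
f = 440 × 2^(-9/12)
f = 261.63 Hz


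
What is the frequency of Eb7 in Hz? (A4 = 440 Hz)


Solution.
f = 440 × 2^(n/12) where n = semitones from A4
Eb7: 30 semitones from A4
f = 440 × 2^(30/12)
f = 2489.02 Hz


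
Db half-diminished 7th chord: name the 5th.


Solution.
Half-diminished 7th chord = root + minor 3rd + diminished 5th + minor 7th
Seventh chords stack in thirds, so the letter names are D-F-A-C
Root: Db
Minor 3rd above Db: Fb
Diminished 5th above Db: Abb
Minor 7th above Db: Cb
The 5th = Abb


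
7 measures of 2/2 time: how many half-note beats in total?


Working:
Time signature 2/2: the bottom number 2 means the half note gets one count
The top number 2 means 2 half-note beats per measure
Total = 2 × 7 measures
= 14 half-note beats


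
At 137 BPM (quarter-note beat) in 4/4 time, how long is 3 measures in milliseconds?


Quarter-note beat duration = 60000 / 137 ms
Beats per measure (4/4) = 4
One measure = 4 × 60000 / 137 = 240000 / 137 ms
3 measures = 3 × 240000 / 137 = 720000 / 137
= 5255.5 ms


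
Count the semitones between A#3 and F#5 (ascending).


Solution.
Absolute semitone position = octave×12 + chromatic position
A#3: 3×12 + 10 = 46
F#5: 5×12 + 6 = 66
Difference = 66 - 46 = 20
= 20 semitones


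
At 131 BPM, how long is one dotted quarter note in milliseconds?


Working:
One quarter-note beat = 60000 / BPM = 60000 / 131 ms
Dotted quarter note = 3/2 × quarter note
Duration = 3/2 × 60000 / 131 = 90000 / 131
= 687.0 ms


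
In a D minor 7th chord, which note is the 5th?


Minor 7th chord = root + minor 3rd + perfect 5th + minor 7th
Seventh chords stack in thirds, so the letter names are D-F-A-C
Root: D
Minor 3rd above D: F
Perfect 5th above D: A
Minor 7th above D: C
The 5th = A


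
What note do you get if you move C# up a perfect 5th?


Reasoning:
perfect 5th: 5 letter names, 7 semitones
Letter: C + 4 → G
Pitch: C# + 7 semitones, spelled as a G → G#
= G#


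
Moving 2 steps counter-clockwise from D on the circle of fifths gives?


Reasoning:
Each counter-clockwise step moves down a perfect 5th (= up a perfect 4th)
From D: D → G → C
= C


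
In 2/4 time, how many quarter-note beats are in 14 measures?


Time signature 2/4: the bottom number 4 means the quarter note gets one count
The top number 2 means 2 quarter-note beats per measure
Total = 2 × 14 measures
= 28 quarter-note beats


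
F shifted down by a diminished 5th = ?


Reasoning:
diminished 5th: 5 letter names, 6 semitones
Letter: F - 4 → B
Pitch: F - 6 semitones, spelled as a B → B
= B


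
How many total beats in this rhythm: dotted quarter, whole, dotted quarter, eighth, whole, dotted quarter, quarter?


Beat values:
  dotted quarter = 1.5 beats
  whole = 4 beats
  dotted quarter = 1.5 beats
  eighth = 0.5 beats
  whole = 4 beats
  dotted quarter = 1.5 beats
  quarter = 1 beat
Sum = 1.5 + 4 + 1.5 + 0.5 + 4 + 1.5 + 1
= 14 beats


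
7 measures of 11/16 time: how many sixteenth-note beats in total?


Step by step:
Time signature 11/16: the bottom number 16 means the sixteenth note gets one count
The top number 11 means 11 sixteenth-note beats per measure
Total = 11 × 7 measures
= 77 sixteenth-note beats


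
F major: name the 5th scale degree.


Let's work it out.
Major scale pattern: W-W-H-W-W-W-H (2-2-1-2-2-2-1 semitones)
Starting from F:
  F + 2 semitones → G
  G + 2 semitones → A
  A + 1 semitone → Bb
  Bb + 2 semitones → C
  C + 2 semitones → D
  D + 2 semitones → E
  E + 1 semitone → F
Scale: F G A Bb C D E
Degree 5 = C


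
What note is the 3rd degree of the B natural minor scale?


Step by step:
Natural minor scale pattern: W-H-W-W-H-W-W (2-1-2-2-1-2-2 semitones)
Starting from B:
  B + 2 semitones → C#
  C# + 1 semitone → D
  D + 2 semitones → E
  E + 2 semitones → F#
  F# + 1 semitone → G
  G + 2 semitones → A
  A + 2 semitones → B
Scale: B C# D E F# G A
Degree 3 = D


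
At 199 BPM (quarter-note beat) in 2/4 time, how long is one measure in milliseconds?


Quarter-note beat duration = 60000 / 199 ms
Beats per measure (2/4) = 2
One measure = 2 × 60000 / 199 = 120000 / 199 ms
= 603.0 ms


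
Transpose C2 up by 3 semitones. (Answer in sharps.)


C2: chromatic position 0 in octave 2 → absolute = 2×12 + 0 = 24
Transpose up 3: 24 + 3 = 27
27 = 2×12 + 3 → D# in octave 2
Result = D#2


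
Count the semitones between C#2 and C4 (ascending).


Solution.
Absolute semitone position = octave×12 + chromatic position
C#2: 2×12 + 1 = 25
C4: 4×12 + 0 = 48
Difference = 48 - 25 = 23
= 23 semitones


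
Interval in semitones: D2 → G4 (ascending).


Working:
Absolute semitone position = octave×12 + chromatic position
D2: 2×12 + 2 = 26
G4: 4×12 + 7 = 55
Difference = 55 - 26 = 29
= 29 semitones


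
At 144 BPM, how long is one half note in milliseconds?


Working:
One quarter-note beat = 60000 / BPM = 60000 / 144 ms
Half note = 2 × quarter note
Duration = 2 × 60000 / 144 = 120000 / 144
= 833.3 ms


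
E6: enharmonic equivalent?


Let's work it out.
Enharmonic notes sound the same pitch but are spelled with different letter names
E and D## name the same pitch class
= D##6


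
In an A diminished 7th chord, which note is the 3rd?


Diminished 7th chord = root + minor 3rd + diminished 5th + diminished 7th
Seventh chords stack in thirds, so the letter names are A-C-E-G
Root: A
Minor 3rd above A: C
Diminished 5th above A: Eb
Diminished 7th above A: Gb
The 3rd = C


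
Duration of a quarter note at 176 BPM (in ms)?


Solution.
One quarter-note beat = 60000 / BPM = 60000 / 176 ms
Duration = 60000 / 176
= 340.9 ms


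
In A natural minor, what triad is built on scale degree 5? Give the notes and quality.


A natural minor scale: A B C D E F G
Diatonic triad on degree 5 stacks scale notes 5, 7, 2: E G B
E→G = 3 semitones; E→B = 7 semitones → minor triad
= E G B (minor)


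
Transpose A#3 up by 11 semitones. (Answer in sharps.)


Step by step:
A#3: chromatic position 10 in octave 3 → absolute = 3×12 + 10 = 46
Transpose up 11: 46 + 11 = 57
57 = 4×12 + 9 → A in octave 4
Result = A4


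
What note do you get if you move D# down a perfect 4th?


perfect 4th: 4 letter names, 5 semitones
Letter: D - 3 → A
Pitch: D# - 5 semitones, spelled as an A → A#
= A#


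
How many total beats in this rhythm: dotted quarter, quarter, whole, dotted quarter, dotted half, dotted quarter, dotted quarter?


Step by step:
Beat values:
  dotted quarter = 1.5 beats
  quarter = 1 beat
  whole = 4 beats
  dotted quarter = 1.5 beats
  dotted half = 3 beats
  dotted quarter = 1.5 beats
  dotted quarter = 1.5 beats
Sum = 1.5 + 1 + 4 + 1.5 + 3 + 1.5 + 1.5
= 14 beats


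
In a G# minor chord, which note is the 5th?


Let's work it out.
Minor triad = root + minor 3rd (3 semitones) + perfect 5th (7 semitones)
A triad on G# stacks thirds, so the chord tones use letter names G-B-D
Root: G#
Minor 3rd above G#: B
Perfect 5th above G#: D#
The 5th = D#


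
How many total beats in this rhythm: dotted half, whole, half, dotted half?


Step by step:
Beat values:
  dotted half = 3 beats
  whole = 4 beats
  half = 2 beats
  dotted half = 3 beats
Sum = 3 + 4 + 2 + 3
= 12 beats


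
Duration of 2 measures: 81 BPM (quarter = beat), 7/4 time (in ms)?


Quarter-note beat duration = 60000 / 81 ms
Beats per measure (7/4) = 7
One measure = 7 × 60000 / 81 = 420000 / 81 ms
2 measures = 2 × 420000 / 81 = 840000 / 81
= 10370.4 ms


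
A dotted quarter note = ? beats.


Working:
Base quarter note = 1 beat
Dot 1 adds half the previous value: +1/2
One dotted quarter = 1 + 1/2 = 3/2
= 3/2 beats


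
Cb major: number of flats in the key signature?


Solution.
Flat major keys: C(0), F(1), Bb(2), Eb(3), Ab(4), Db(5), Gb(6), Cb(7)
Cb major has 7 flats
Order of flats: Bb Eb Ab Db Gb Cb Fb → first 7: Bb, Eb, Ab, Db, Gb, Cb, Fb
= 7 flats


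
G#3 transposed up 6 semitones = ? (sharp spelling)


Reasoning:
G#3: chromatic position 8 in octave 3 → absolute = 3×12 + 8 = 44
Transpose up 6: 44 + 6 = 50
50 = 4×12 + 2 → D in octave 4
Result = D4


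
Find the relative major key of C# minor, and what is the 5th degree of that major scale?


The relative major shares the key signature and is a minor 3rd above the minor tonic
A minor 3rd above C# is E
→ relative major of C# minor is E major
E major scale: E F# G# A B C# D#
= E major; 5th degree = B


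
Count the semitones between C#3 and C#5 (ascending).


Working:
Absolute semitone position = octave×12 + chromatic position
C#3: 3×12 + 1 = 37
C#5: 5×12 + 1 = 61
Difference = 61 - 37 = 24
= 24 semitones


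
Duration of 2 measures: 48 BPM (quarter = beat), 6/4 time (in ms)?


Step by step:
Quarter-note beat duration = 60000 / 48 ms
Beats per measure (6/4) = 6
One measure = 6 × 60000 / 48 = 360000 / 48 ms
2 measures = 2 × 360000 / 48 = 720000 / 48
= 15000.0 ms


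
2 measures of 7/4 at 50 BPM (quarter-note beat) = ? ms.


Quarter-note beat duration = 60000 / 50 ms
Beats per measure (7/4) = 7
One measure = 7 × 60000 / 50 = 420000 / 50 ms
2 measures = 2 × 420000 / 50 = 840000 / 50
= 16800.0 ms


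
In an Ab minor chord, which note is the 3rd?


Let's work it out.
Minor triad = root + minor 3rd (3 semitones) + perfect 5th (7 semitones)
A triad on Ab stacks thirds, so the chord tones use letter names A-C-E
Root: Ab
Minor 3rd above Ab: Cb
Perfect 5th above Ab: Eb
The 3rd = Cb


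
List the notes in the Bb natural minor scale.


Let's work it out.
Natural minor scale pattern: W-H-W-W-H-W-W (2-1-2-2-1-2-2 semitones)
Starting from Bb:
  Bb + 2 semitones → C
  C + 1 semitone → Db
  Db + 2 semitones → Eb
  Eb + 2 semitones → F
  F + 1 semitone → Gb
  Gb + 2 semitones → Ab
  Ab + 2 semitones → Bb
Scale = Bb C Db Eb F Gb Ab


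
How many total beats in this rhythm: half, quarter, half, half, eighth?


Solution.
Beat values:
  half = 2 beats
  quarter = 1 beat
  half = 2 beats
  half = 2 beats
  eighth = 0.5 beats
Sum = 2 + 1 + 2 + 2 + 0.5
= 7.5 beats


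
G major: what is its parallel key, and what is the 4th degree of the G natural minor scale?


Parallel keys share the same tonic but differ in mode
G major → parallel is G minor
G natural minor scale: G A Bb C D Eb F
= G minor; 4th degree = C


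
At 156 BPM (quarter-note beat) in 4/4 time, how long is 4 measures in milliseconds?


Working:
Quarter-note beat duration = 60000 / 156 ms
Beats per measure (4/4) = 4
One measure = 4 × 60000 / 156 = 240000 / 156 ms
4 measures = 4 × 240000 / 156 = 960000 / 156
= 6153.8 ms


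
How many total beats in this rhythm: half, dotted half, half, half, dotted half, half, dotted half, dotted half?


Beat values:
  half = 2 beats
  dotted half = 3 beats
  half = 2 beats
  half = 2 beats
  dotted half = 3 beats
  half = 2 beats
  dotted half = 3 beats
  dotted half = 3 beats
Sum = 2 + 3 + 2 + 2 + 3 + 2 + 3 + 3
= 20 beats


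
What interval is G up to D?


Solution.
Letter names: G → D spans 5 letter names → a 5th
Semitones: G → D = 7 half-steps
A 5th of 7 semitones is a perfect 5th
= perfect 5th


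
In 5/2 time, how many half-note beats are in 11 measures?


Let's work it out.
Time signature 5/2: the bottom number 2 means the half note gets one count
The top number 5 means 5 half-note beats per measure
Total = 5 × 11 measures
= 55 half-note beats


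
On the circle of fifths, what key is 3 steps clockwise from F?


Working:
Each clockwise step on the circle of fifths moves up a perfect 5th
From F: F → C → G → D
= D


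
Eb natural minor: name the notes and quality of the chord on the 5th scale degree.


Solution.
Eb natural minor scale: Eb F Gb Ab Bb Cb Db
Diatonic triad on degree 5 stacks scale notes 5, 7, 2: Bb Db F
Bb→Db = 3 semitones; Bb→F = 7 semitones → minor triad
= Bb Db F (minor)


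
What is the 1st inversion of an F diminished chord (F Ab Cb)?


Reasoning:
Root position: F Ab Cb
1st inversion: move root up an octave
Bass note: Ab
Notes (bottom to top) = Ab Cb F


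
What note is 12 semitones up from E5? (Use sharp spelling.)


Reasoning:
E5: chromatic position 4 in octave 5 → absolute = 5×12 + 4 = 64
Transpose up 12: 64 + 12 = 76
76 = 6×12 + 4 → E in octave 6
Result = E6


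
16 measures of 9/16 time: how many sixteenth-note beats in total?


Step by step:
Time signature 9/16: the bottom number 16 means the sixteenth note gets one count
The top number 9 means 9 sixteenth-note beats per measure
Total = 9 × 16 measures
= 144 sixteenth-note beats


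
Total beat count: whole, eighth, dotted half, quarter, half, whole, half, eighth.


Solution.
Beat values:
  whole = 4 beats
  eighth = 0.5 beats
  dotted half = 3 beats
  quarter = 1 beat
  half = 2 beats
  whole = 4 beats
  half = 2 beats
  eighth = 0.5 beats
Sum = 4 + 0.5 + 3 + 1 + 2 + 4 + 2 + 0.5
= 17 beats


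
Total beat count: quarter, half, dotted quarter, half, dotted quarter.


Let's work it out.
Beat values:
  quarter = 1 beat
  half = 2 beats
  dotted quarter = 1.5 beats
  half = 2 beats
  dotted quarter = 1.5 beats
Sum = 1 + 2 + 1.5 + 2 + 1.5
= 8 beats


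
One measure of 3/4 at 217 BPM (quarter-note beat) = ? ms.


Reasoning:
Quarter-note beat duration = 60000 / 217 ms
Beats per measure (3/4) = 3
One measure = 3 × 60000 / 217 = 180000 / 217 ms
= 829.5 ms


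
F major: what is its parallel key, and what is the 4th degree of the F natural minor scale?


Reasoning:
Parallel keys share the same tonic but differ in mode
F major → parallel is F minor
F natural minor scale: F G Ab Bb C Db Eb
= F minor; 4th degree = Bb


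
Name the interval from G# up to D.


Solution.
Letter names: G → D spans 5 letter names → a 5th
Semitones: G# → D = 6 half-steps
A 5th of 6 semitones is a diminished 5th
= diminished 5th


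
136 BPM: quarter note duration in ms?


Step by step:
One quarter-note beat = 60000 / BPM = 60000 / 136 ms
Duration = 60000 / 136
= 441.2 ms


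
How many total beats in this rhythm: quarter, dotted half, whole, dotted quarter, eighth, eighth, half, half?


Reasoning:
Beat values:
  quarter = 1 beat
  dotted half = 3 beats
  whole = 4 beats
  dotted quarter = 1.5 beats
  eighth = 0.5 beats
  eighth = 0.5 beats
  half = 2 beats
  half = 2 beats
Sum = 1 + 3 + 4 + 1.5 + 0.5 + 0.5 + 2 + 2
= 14.5 beats


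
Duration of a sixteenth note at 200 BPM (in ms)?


Solution.
One quarter-note beat = 60000 / BPM = 60000 / 200 ms
Sixteenth note = 1/4 × quarter note
Duration = 1/4 × 60000 / 200 = 15000 / 200
= 75.0 ms


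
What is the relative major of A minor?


The relative major shares the key signature and is a minor 3rd above the minor tonic
A minor 3rd above A is C
→ relative major of A minor is C major
= C major


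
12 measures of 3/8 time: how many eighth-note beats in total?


Working:
Time signature 3/8: the bottom number 8 means the eighth note gets one count
The top number 3 means 3 eighth-note beats per measure
Total = 3 × 12 measures
= 36 eighth-note beats


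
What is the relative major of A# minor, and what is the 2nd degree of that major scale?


Solution.
The relative major shares the key signature and is a minor 3rd above the minor tonic
A minor 3rd above A# is C#
→ relative major of A# minor is C# major
C# major scale: C# D# E# F# G# A# B#
= C# major; 2nd degree = D#


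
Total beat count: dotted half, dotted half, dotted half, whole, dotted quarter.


Beat values:
  dotted half = 3 beats
  dotted half = 3 beats
  dotted half = 3 beats
  whole = 4 beats
  dotted quarter = 1.5 beats
Sum = 3 + 3 + 3 + 4 + 1.5
= 14.5 beats


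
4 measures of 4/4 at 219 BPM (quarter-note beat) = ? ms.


Step by step:
Quarter-note beat duration = 60000 / 219 ms
Beats per measure (4/4) = 4
One measure = 4 × 60000 / 219 = 240000 / 219 ms
4 measures = 4 × 240000 / 219 = 960000 / 219
= 4383.6 ms


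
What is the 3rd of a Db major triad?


Working:
Major triad = root + major 3rd (4 semitones) + perfect 5th (7 semitones)
A triad on Db stacks thirds, so the chord tones use letter names D-F-A
Root: Db
Major 3rd above Db: F
Perfect 5th above Db: Ab
The 3rd = F


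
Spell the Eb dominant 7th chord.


Let's work it out.
Dominant 7th chord = root + major 3rd + perfect 5th + minor 7th
Seventh chords stack in thirds, so the letter names are E-G-B-D
Root: Eb
Major 3rd above Eb: G
Perfect 5th above Eb: Bb
Minor 7th above Eb: Db
Chord = Eb G Bb Db


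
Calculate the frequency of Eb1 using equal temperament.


Let's work it out.
f = 440 × 2^(n/12) where n = semitones from A4
Eb1: -42 semitones from A4
f = 440 × 2^(-42/12)
f = 38.89 Hz


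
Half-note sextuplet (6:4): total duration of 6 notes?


Solution.
Sextuplet: 6 notes occupy the space of 4 half notes
Space = 4 × 2 = 8 beats
Each sextuplet note = 8 / 6 = 4/3 beats
6 notes = 6 × 4/3 = 8
= 8 beats


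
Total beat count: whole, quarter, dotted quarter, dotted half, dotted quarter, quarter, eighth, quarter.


Beat values:
  whole = 4 beats
  quarter = 1 beat
  dotted quarter = 1.5 beats
  dotted half = 3 beats
  dotted quarter = 1.5 beats
  quarter = 1 beat
  eighth = 0.5 beats
  quarter = 1 beat
Sum = 4 + 1 + 1.5 + 3 + 1.5 + 1 + 0.5 + 1
= 13.5 beats


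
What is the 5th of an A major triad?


Reasoning:
Major triad = root + major 3rd (4 semitones) + perfect 5th (7 semitones)
A triad on A stacks thirds, so the chord tones use letter names A-C-E
Root: A
Major 3rd above A: C#
Perfect 5th above A: E
The 5th = E


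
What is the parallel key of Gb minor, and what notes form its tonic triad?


Let's work it out.
Parallel keys share the same tonic but differ in mode
Gb minor → parallel is Gb major
Tonic triad of Gb major = Gb Bb Db
= Gb major; triad = Gb Bb Db


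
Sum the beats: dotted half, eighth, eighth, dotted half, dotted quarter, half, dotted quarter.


Working:
Beat values:
  dotted half = 3 beats
  eighth = 0.5 beats
  eighth = 0.5 beats
  dotted half = 3 beats
  dotted quarter = 1.5 beats
  half = 2 beats
  dotted quarter = 1.5 beats
Sum = 3 + 0.5 + 0.5 + 3 + 1.5 + 2 + 1.5
= 12 beats


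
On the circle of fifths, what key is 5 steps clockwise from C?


Each clockwise step on the circle of fifths moves up a perfect 5th
From C: C → G → D → A → E → B
= B


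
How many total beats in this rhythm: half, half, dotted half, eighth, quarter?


Beat values:
  half = 2 beats
  half = 2 beats
  dotted half = 3 beats
  eighth = 0.5 beats
  quarter = 1 beat
Sum = 2 + 2 + 3 + 0.5 + 1
= 8.5 beats


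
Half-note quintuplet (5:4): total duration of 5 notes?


Step by step:
Quintuplet: 5 notes occupy the space of 4 half notes
Space = 4 × 2 = 8 beats
Each quintuplet note = 8 / 5 = 8/5 beats
5 notes = 5 × 8/5 = 8
= 8 beats


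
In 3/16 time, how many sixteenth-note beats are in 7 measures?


Time signature 3/16: the bottom number 16 means the sixteenth note gets one count
The top number 3 means 3 sixteenth-note beats per measure
Total = 3 × 7 measures
= 21 sixteenth-note beats


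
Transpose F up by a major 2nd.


major 2nd: 2 letter names, 2 semitones
Letter: F + 1 → G
Pitch: F + 2 semitones, spelled as a G → G
= G


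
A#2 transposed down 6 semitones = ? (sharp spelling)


Reasoning:
A#2: chromatic position 10 in octave 2 → absolute = 2×12 + 10 = 34
Transpose down 6: 34 - 6 = 28
28 = 2×12 + 4 → E in octave 2
Result = E2


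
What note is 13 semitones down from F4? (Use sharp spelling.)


Reasoning:
F4: chromatic position 5 in octave 4 → absolute = 4×12 + 5 = 53
Transpose down 13: 53 - 13 = 40
40 = 3×12 + 4 → E in octave 3
Result = E3


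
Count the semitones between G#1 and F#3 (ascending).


Let's work it out.
Absolute semitone position = octave×12 + chromatic position
G#1: 1×12 + 8 = 20
F#3: 3×12 + 6 = 42
Difference = 42 - 20 = 22
= 22 semitones


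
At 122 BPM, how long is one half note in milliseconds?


One quarter-note beat = 60000 / BPM = 60000 / 122 ms
Half note = 2 × quarter note
Duration = 2 × 60000 / 122 = 120000 / 122
= 983.6 ms


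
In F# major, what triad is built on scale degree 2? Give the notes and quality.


Working:
F# major scale: F# G# A# B C# D# E#
Diatonic triad on degree 2 stacks scale notes 2, 4, 6: G# B D#
G#→B = 3 semitones; G#→D# = 7 semitones → minor triad
= G# B D# (minor)


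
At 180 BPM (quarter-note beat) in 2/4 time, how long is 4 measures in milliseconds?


Step by step:
Quarter-note beat duration = 60000 / 180 ms
Beats per measure (2/4) = 2
One measure = 2 × 60000 / 180 = 120000 / 180 ms
4 measures = 4 × 120000 / 180 = 480000 / 180
= 2666.7 ms


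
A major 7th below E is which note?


Reasoning:
A 7th spans 7 letter names, so from E we land on F
A major 7th = 11 semitones below E
Spell F at that pitch: F
= F


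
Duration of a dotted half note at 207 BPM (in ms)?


Step by step:
One quarter-note beat = 60000 / BPM = 60000 / 207 ms
Dotted half note = 3 × quarter note
Duration = 3 × 60000 / 207 = 180000 / 207
= 869.6 ms


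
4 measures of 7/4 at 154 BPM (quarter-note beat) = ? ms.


Let's work it out.
Quarter-note beat duration = 60000 / 154 ms
Beats per measure (7/4) = 7
One measure = 7 × 60000 / 154 = 420000 / 154 ms
4 measures = 4 × 420000 / 154 = 1680000 / 154
= 10909.1 ms


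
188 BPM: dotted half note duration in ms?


Reasoning:
One quarter-note beat = 60000 / BPM = 60000 / 188 ms
Dotted half note = 3 × quarter note
Duration = 3 × 60000 / 188 = 180000 / 188
= 957.4 ms


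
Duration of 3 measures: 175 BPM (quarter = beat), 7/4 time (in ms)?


Quarter-note beat duration = 60000 / 175 ms
Beats per measure (7/4) = 7
One measure = 7 × 60000 / 175 = 420000 / 175 ms
3 measures = 3 × 420000 / 175 = 1260000 / 175
= 7200.0 ms


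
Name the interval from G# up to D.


Letter names: G → D spans 5 letter names → a 5th
Semitones: G# → D = 6 half-steps
A 5th of 6 semitones is a diminished 5th
= diminished 5th


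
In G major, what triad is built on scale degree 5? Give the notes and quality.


G major scale: G A B C D E F#
Diatonic triad on degree 5 stacks scale notes 5, 7, 2: D F# A
D→F# = 4 semitones; D→A = 7 semitones → major triad
= D F# A (major)


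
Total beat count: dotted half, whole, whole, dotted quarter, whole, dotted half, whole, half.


Beat values:
  dotted half = 3 beats
  whole = 4 beats
  whole = 4 beats
  dotted quarter = 1.5 beats
  whole = 4 beats
  dotted half = 3 beats
  whole = 4 beats
  half = 2 beats
Sum = 3 + 4 + 4 + 1.5 + 4 + 3 + 4 + 2
= 25.5 beats


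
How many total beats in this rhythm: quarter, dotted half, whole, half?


Reasoning:
Beat values:
  quarter = 1 beat
  dotted half = 3 beats
  whole = 4 beats
  half = 2 beats
Sum = 1 + 3 + 4 + 2
= 10 beats


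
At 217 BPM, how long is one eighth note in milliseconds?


One quarter-note beat = 60000 / BPM = 60000 / 217 ms
Eighth note = 1/2 × quarter note
Duration = 1/2 × 60000 / 217 = 30000 / 217
= 138.2 ms


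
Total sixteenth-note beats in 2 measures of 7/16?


Solution.
Time signature 7/16: the bottom number 16 means the sixteenth note gets one count
The top number 7 means 7 sixteenth-note beats per measure
Total = 7 × 2 measures
= 14 sixteenth-note beats


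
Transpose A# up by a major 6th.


Working:
major 6th: 6 letter names, 9 semitones
Letter: A + 5 → F
Pitch: A# + 9 semitones, spelled as an F → F##
= F##


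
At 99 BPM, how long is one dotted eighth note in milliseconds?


Step by step:
One quarter-note beat = 60000 / BPM = 60000 / 99 ms
Dotted eighth note = 3/4 × quarter note
Duration = 3/4 × 60000 / 99 = 45000 / 99
= 454.5 ms


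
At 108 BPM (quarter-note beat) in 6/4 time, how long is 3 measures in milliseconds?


Quarter-note beat duration = 60000 / 108 ms
Beats per measure (6/4) = 6
One measure = 6 × 60000 / 108 = 360000 / 108 ms
3 measures = 3 × 360000 / 108 = 1080000 / 108
= 10000.0 ms


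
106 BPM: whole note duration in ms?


One quarter-note beat = 60000 / BPM = 60000 / 106 ms
Whole note = 4 × quarter note
Duration = 4 × 60000 / 106 = 240000 / 106
= 2264.2 ms


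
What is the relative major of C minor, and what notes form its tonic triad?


The relative major shares the key signature and is a minor 3rd above the minor tonic
A minor 3rd above C is Eb
→ relative major of C minor is Eb major
Tonic triad of Eb major = root + major 3rd + perfect 5th = Eb G Bb
= Eb major; triad = Eb G Bb


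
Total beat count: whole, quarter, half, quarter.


Working:
Beat values:
  whole = 4 beats
  quarter = 1 beat
  half = 2 beats
  quarter = 1 beat
Sum = 4 + 1 + 2 + 1
= 8 beats


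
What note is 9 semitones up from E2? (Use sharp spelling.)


E2: chromatic position 4 in octave 2 → absolute = 2×12 + 4 = 28
Transpose up 9: 28 + 9 = 37
37 = 3×12 + 1 → C# in octave 3
Result = C#3


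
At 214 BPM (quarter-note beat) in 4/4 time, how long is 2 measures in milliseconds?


Step by step:
Quarter-note beat duration = 60000 / 214 ms
Beats per measure (4/4) = 4
One measure = 4 × 60000 / 214 = 240000 / 214 ms
2 measures = 2 × 240000 / 214 = 480000 / 214
= 2243.0 ms


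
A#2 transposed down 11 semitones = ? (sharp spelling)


Step by step:
A#2: chromatic position 10 in octave 2 → absolute = 2×12 + 10 = 34
Transpose down 11: 34 - 11 = 23
23 = 1×12 + 11 → B in octave 1
Result = B1
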